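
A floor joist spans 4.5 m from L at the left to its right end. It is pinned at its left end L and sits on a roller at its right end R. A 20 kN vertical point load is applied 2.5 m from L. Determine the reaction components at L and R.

L_x = 0, L_y = 8.889 kN, R_y = 11.11 kN

Moments about L: R_y·4.5 − 20·2.5 = 0 → R_y = 50/4.5 = 11.1111 ≈ 11.11 kN.
ΣF_y = 0: L_y + 11.1111 − 20 = 0 → L_y = 8.889 kN.
ΣF_x = 0: no horizontal applied forces, so L_x = 0.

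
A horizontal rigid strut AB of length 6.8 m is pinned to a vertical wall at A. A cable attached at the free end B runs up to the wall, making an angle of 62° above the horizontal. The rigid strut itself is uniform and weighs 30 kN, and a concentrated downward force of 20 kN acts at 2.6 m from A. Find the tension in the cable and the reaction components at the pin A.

T = 25.65 kN, A_x = 12.04 kN, A_y = 27.35 kN

ΣM about A: T·sin62°·6.8 − 30·3.4 − 20·2.6 = 0 → T = 154/(6.8·0.882948) = 25.6494 ≈ 25.65 kN.
ΣF_x = 0: A_x − T·cos62° = 0 → A_x = 25.6494 × 0.469472 = 12.04 kN.
ΣF_y = 0: A_y + T·sin62° − 30 − 20 = 0 → A_y = 50 − 25.6494 × 0.882948 = 27.35 kN.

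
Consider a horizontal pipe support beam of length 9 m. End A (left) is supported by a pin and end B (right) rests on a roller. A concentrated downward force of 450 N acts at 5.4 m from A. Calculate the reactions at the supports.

A_x = 0, A_y = 180.0 N, B_y = 270.0 N

Moments about A: B_y·9 − 450·5.4 = 0 → B_y = 2430/9 = 270.0 N.
ΣF_y = 0: A_y + 270 − 450 = 0 → A_y = 180.0 N.
ΣF_x = 0: no horizontal applied forces, so A_x = 0.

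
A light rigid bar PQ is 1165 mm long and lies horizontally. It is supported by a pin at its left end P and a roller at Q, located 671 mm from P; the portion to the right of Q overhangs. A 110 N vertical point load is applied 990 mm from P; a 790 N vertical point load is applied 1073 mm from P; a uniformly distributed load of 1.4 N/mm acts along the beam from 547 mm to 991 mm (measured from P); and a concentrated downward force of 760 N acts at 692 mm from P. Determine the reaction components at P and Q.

Resultant of the distributed load: 1.4 × 444 = 621.6 N at 769 mm from P.
Moments about P: Q_y·671 − 110·990 − 790·1073 − (1.4·444)·769 − 760·692 = 0 → Q_y = 1960500.4/671 = 2921.76 ≈ 2922 N.
ΣF_y = 0: P_y + 2921.76 − 110 − 790 − 1.4·444 − 760 = 0 → P_y = -640.2 N.
ΣF_x = 0: no horizontal applied forces, so P_x = 0.

P_x = 0, P_y = -640.2 N, Q_y = 2922 N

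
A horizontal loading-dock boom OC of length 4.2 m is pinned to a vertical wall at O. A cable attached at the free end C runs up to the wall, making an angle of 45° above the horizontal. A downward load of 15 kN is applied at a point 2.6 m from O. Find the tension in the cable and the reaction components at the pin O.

ΣM about O: T·sin45°·4.2 − 15·2.6 = 0 → T = 39/(4.2·0.707107) = 13.132 ≈ 13.13 kN.
ΣF_x = 0: O_x − T·cos45° = 0 → O_x = 13.132 × 0.707107 = 9.286 kN.
ΣF_y = 0: O_y + T·sin45° − 15 = 0 → O_y = 15 − 13.132 × 0.707107 = 5.714 kN.

T = 13.13 kN, O_x = 9.286 kN, O_y = 5.714 kN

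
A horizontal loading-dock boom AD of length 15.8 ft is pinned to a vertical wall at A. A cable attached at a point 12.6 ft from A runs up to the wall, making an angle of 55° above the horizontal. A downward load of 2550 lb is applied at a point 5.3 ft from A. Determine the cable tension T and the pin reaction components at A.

ΣM about A: T·sin55°·12.6 − 2550·5.3 = 0 → T = 13515/(12.6·0.819152) = 1309.43 ≈ 1309 lb.
ΣF_x = 0: A_x − T·cos55° = 0 → A_x = 1309.43 × 0.573576 = 751.1 lb.
ΣF_y = 0: A_y + T·sin55° − 2550 = 0 → A_y = 2550 − 1309.43 × 0.819152 = 1477 lb.

T = 1309 lb, A_x = 751.1 lb, A_y = 1477 lb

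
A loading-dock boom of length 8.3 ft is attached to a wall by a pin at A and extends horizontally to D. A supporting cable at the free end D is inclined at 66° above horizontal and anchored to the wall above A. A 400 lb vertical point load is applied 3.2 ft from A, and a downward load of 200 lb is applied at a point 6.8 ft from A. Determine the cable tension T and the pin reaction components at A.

ΣM about A: T·sin66°·8.3 − 400·3.2 − 200·6.8 = 0 → T = 2640/(8.3·0.913545) = 348.174 ≈ 348.2 lb.
ΣF_x = 0: A_x − T·cos66° = 0 → A_x = 348.174 × 0.406737 = 141.6 lb.
ΣF_y = 0: A_y + T·sin66° − 400 − 200 = 0 → A_y = 600 − 348.174 × 0.913545 = 281.9 lb.

T = 348.2 lb, A_x = 141.6 lb, A_y = 281.9 lb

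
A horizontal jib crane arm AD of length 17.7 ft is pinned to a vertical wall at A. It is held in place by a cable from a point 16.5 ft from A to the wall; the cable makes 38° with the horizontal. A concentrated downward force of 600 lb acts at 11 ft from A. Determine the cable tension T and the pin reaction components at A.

T = 649.7 lb, A_x = 512.0 lb, A_y = 200.0 lb

ΣM about A: T·sin38°·16.5 − 600·11 = 0 → T = 6600/(16.5·0.615661) = 649.708 ≈ 649.7 lb.
ΣF_x = 0: A_x − T·cos38° = 0 → A_x = 649.708 × 0.788011 = 512.0 lb.
ΣF_y = 0: A_y + T·sin38° − 600 = 0 → A_y = 600 − 649.708 × 0.615661 = 200.0 lb.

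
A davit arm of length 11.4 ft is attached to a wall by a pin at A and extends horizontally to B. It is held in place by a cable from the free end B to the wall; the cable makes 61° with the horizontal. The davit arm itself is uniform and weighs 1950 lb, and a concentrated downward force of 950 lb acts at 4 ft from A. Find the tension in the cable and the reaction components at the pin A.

T = 1496 lb, A_x = 725.2 lb, A_y = 1592 lb

ΣM about A: T·sin61°·11.4 − 1950·5.7 − 950·4 = 0 → T = 14915/(11.4·0.87462) = 1495.89 ≈ 1496 lb.
ΣF_x = 0: A_x − T·cos61° = 0 → A_x = 1495.89 × 0.48481 = 725.2 lb.
ΣF_y = 0: A_y + T·sin61° − 1950 − 950 = 0 → A_y = 2900 − 1495.89 × 0.87462 = 1592 lb.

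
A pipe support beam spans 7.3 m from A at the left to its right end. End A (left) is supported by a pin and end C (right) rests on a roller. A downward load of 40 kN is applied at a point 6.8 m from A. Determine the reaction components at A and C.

Taking moments about A: C_y·7.3 − 40·6.8 = 0 → C_y = 272/7.3 = 37.2603 ≈ 37.26 kN.
ΣF_y = 0: A_y + 37.2603 − 40 = 0 → A_y = 2.740 kN.
ΣF_x = 0: no horizontal applied forces, so A_x = 0.

A_x = 0, A_y = 2.740 kN, C_y = 37.26 kN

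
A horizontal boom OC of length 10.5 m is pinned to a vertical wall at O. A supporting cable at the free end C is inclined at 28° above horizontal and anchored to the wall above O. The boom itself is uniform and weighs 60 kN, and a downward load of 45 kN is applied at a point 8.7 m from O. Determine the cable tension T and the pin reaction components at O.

T = 143.3 kN, O_x = 126.5 kN, O_y = 37.71 kN

ΣM about O: T·sin28°·10.5 − 60·5.25 − 45·8.7 = 0 → T = 706.5/(10.5·0.469472) = 143.322 ≈ 143.3 kN.
ΣF_x = 0: O_x − T·cos28° = 0 → O_x = 143.322 × 0.882948 = 126.5 kN.
ΣF_y = 0: O_y + T·sin28° − 60 − 45 = 0 → O_y = 105 − 143.322 × 0.469472 = 37.71 kN.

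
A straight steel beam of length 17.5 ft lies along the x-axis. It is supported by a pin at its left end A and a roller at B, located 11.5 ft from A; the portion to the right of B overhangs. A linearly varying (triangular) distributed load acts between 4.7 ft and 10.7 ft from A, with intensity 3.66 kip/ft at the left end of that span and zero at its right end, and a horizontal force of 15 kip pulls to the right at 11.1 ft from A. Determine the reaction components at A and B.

Resultant of the triangular load: ½ × 3.66 × 6 = 10.98 kip, acting at 6.7 ft from A (one-third of the span from the peak).
ΣM about A: B_y·11.5 − (½·3.66·6)·6.7 = 0 → B_y = 73.566/11.5 = 6.39704 ≈ 6.397 kip.
ΣF_y = 0: A_y + 6.39704 − ½·3.66·6 = 0 → A_y = 4.583 kip.
ΣF_x = 0: A_x + 15 = 0 → A_x = -15.00 kip.

A_x = -15.00 kip, A_y = 4.583 kip, B_y = 6.397 kip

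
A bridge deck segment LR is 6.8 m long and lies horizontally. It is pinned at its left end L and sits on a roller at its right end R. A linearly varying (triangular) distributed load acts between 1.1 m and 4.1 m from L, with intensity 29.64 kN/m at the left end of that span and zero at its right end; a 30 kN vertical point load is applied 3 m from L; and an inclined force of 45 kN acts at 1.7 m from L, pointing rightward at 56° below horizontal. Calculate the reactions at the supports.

L_x = -25.16 kN, L_y = 75.47 kN, R_y = 36.29 kN

Resultant of the triangular load: ½ × 29.64 × 3 = 44.46 kN, acting at 2.1 m from L (one-third of the span from the peak).
Taking moments about L: R_y·6.8 − (½·29.64·3)·2.1 − 30·3 − 45·sin56°·1.7 = 0 → R_y = 246.787/6.8 = 36.2922 ≈ 36.29 kN.
ΣF_y = 0: L_y + 36.2922 − ½·29.64·3 − 30 − 45·sin56° = 0 → L_y = 75.47 kN.
ΣF_x = 0: L_x + 45·cos56° = 0 → L_x = -25.16 kN.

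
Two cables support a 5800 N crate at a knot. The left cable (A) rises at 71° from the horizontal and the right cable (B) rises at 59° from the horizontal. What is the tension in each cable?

T_A = 3900 N, T_B = 2465 N

ΣF_x = 0: −T_A·cos71° + T_B·cos59° = 0 → T_B = 0.632124·T_A.
ΣF_y = 0: T_A·sin71° + T_B·sin59° = 5800.
Substitute: T_A·(0.945519 + 0.632124·0.857167) = 5800 → T_A = 3899.54 ≈ 3900 N.
Then T_B = 0.632124 × 3899.54 = 2465 N.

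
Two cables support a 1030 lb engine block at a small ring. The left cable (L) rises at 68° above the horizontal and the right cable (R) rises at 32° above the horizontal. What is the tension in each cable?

T_L = 887.0 lb, T_R = 391.8 lb

ΣF_x = 0: −T_L·cos68° + T_R·cos32° = 0 → T_R = 0.441728·T_L.
ΣF_y = 0: T_L·sin68° + T_R·sin32° = 1030.
Substitute: T_L·(0.927184 + 0.441728·0.529919) = 1030 → T_L = 886.965 ≈ 887.0 lb.
Then T_R = 0.441728 × 886.965 = 391.8 lb.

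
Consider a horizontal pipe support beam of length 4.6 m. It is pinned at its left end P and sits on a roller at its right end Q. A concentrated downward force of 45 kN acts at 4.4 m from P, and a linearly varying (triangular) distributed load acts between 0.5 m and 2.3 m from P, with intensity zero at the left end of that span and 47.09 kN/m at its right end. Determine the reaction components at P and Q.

P_x = 0, P_y = 28.67 kN, Q_y = 58.71 kN

Resultant of the triangular load: ½ × 47.09 × 1.8 = 42.381 kN, acting at 1.7 m from P (one-third of the span from the peak).
Taking moments about P: Q_y·4.6 − 45·4.4 − (½·47.09·1.8)·1.7 = 0 → Q_y = 270.0477/4.6 = 58.706 ≈ 58.71 kN.
ΣF_y = 0: P_y + 58.706 − 45 − ½·47.09·1.8 = 0 → P_y = 28.67 kN.
ΣF_x = 0: no horizontal applied forces, so P_x = 0.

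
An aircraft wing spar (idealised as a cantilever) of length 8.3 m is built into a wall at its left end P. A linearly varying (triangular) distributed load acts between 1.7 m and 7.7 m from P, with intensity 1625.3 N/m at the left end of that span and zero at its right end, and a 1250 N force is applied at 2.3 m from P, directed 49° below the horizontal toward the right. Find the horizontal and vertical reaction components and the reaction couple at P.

Resultant of the triangular load: ½ × 1625.3 × 6 = 4875.9 N, acting at 3.7 m from P (one-third of the span from the peak).
ΣF_x = 0: P_x + 1250·cos49° = 0 → P_x = -820.1 N.
ΣF_y = 0: P_y − ½·1625.3·6 − 1250·sin49° = 0 → P_y = 5819 N.
ΣM about P: M_P − (½·1625.3·6)·3.7 − 1250·sin49°·2.3 = 0 → M_P = 20210 N·m.

P_x = -820.1 N, P_y = 5819 N, M_P = 20210 N·m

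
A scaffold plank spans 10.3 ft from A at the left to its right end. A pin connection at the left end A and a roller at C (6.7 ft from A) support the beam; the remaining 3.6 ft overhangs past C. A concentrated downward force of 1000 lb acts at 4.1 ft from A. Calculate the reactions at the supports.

Taking moments about A: C_y·6.7 − 1000·4.1 = 0 → C_y = 4100/6.7 = 611.94 ≈ 611.9 lb.
ΣF_y = 0: A_y + 611.94 − 1000 = 0 → A_y = 388.1 lb.
ΣF_x = 0: no horizontal applied forces, so A_x = 0.

A_x = 0, A_y = 388.1 lb, C_y = 611.9 lb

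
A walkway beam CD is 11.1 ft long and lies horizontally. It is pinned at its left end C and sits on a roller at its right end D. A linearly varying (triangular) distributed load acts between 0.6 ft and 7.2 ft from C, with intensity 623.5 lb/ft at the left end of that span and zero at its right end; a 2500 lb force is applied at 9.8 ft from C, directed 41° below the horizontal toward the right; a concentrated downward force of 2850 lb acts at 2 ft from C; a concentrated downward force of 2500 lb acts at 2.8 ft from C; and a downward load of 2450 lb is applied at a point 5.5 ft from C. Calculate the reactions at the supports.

C_x = -1887 lb, C_y = 7173 lb, D_y = 4325 lb

Resultant of the triangular load: ½ × 623.5 × 6.6 = 2057.55 lb, acting at 2.8 ft from C (one-third of the span from the peak).
Taking moments about C: D_y·11.1 − (½·623.5·6.6)·2.8 − 2500·sin41°·9.8 − 2850·2 − 2500·2.8 − 2450·5.5 = 0 → D_y = 48009.6/11.1 = 4325.19 ≈ 4325 lb.
ΣF_y = 0: C_y + 4325.19 − ½·623.5·6.6 − 2500·sin41° − 2850 − 2500 − 2450 = 0 → C_y = 7173 lb.
ΣF_x = 0: C_x + 2500·cos41° = 0 → C_x = -1887 lb.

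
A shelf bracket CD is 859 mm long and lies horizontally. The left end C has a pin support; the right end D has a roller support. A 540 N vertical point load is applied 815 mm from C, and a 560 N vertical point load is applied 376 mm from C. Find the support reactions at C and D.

Moments about C: D_y·859 − 540·815 − 560·376 = 0 → D_y = 650660/859 = 757.462 ≈ 757.5 N.
ΣF_y = 0: C_y + 757.462 − 540 − 560 = 0 → C_y = 342.5 N.
ΣF_x = 0: no horizontal applied forces, so C_x = 0.

C_x = 0, C_y = 342.5 N, D_y = 757.5 N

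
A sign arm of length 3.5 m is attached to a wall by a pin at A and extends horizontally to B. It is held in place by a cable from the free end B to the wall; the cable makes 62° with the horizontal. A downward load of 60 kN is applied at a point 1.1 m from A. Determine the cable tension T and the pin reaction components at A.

ΣM about A: T·sin62°·3.5 − 60·1.1 = 0 → T = 66/(3.5·0.882948) = 21.357 ≈ 21.36 kN.
ΣF_x = 0: A_x − T·cos62° = 0 → A_x = 21.357 × 0.469472 = 10.03 kN.
ΣF_y = 0: A_y + T·sin62° − 60 = 0 → A_y = 60 − 21.357 × 0.882948 = 41.14 kN.

T = 21.36 kN, A_x = 10.03 kN, A_y = 41.14 kN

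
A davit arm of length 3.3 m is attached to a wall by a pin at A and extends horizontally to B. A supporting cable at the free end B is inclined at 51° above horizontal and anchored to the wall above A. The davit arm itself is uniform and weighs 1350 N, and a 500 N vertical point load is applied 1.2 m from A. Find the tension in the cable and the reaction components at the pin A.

T = 1103 N, A_x = 693.8 N, A_y = 993.2 N

ΣM about A: T·sin51°·3.3 − 1350·1.65 − 500·1.2 = 0 → T = 2827.5/(3.3·0.777146) = 1102.52 ≈ 1103 N.
ΣF_x = 0: A_x − T·cos51° = 0 → A_x = 1102.52 × 0.62932 = 693.8 N.
ΣF_y = 0: A_y + T·sin51° − 1350 − 500 = 0 → A_y = 1850 − 1102.52 × 0.777146 = 993.2 N.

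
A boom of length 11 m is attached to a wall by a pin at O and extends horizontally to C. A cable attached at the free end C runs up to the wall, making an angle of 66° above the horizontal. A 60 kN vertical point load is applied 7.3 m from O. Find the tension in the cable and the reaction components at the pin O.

T = 43.59 kN, O_x = 17.73 kN, O_y = 20.18 kN

ΣM about O: T·sin66°·11 − 60·7.3 = 0 → T = 438/(11·0.913545) = 43.5864 ≈ 43.59 kN.
ΣF_x = 0: O_x − T·cos66° = 0 → O_x = 43.5864 × 0.406737 = 17.73 kN.
ΣF_y = 0: O_y + T·sin66° − 60 = 0 → O_y = 60 − 43.5864 × 0.913545 = 20.18 kN.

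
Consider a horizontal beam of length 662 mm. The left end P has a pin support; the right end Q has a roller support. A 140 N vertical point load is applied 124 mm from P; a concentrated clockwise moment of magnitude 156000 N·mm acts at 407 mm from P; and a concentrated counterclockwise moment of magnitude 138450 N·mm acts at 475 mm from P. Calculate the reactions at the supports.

P_x = 0, P_y = 87.27 N, Q_y = 52.73 N

ΣM about P: Q_y·662 − 140·124 − 156000 + 138450 = 0 → Q_y = 34910/662 = 52.7341 ≈ 52.73 N.
ΣF_y = 0: P_y + 52.7341 − 140 = 0 → P_y = 87.27 N.
ΣF_x = 0: no horizontal applied forces, so P_x = 0.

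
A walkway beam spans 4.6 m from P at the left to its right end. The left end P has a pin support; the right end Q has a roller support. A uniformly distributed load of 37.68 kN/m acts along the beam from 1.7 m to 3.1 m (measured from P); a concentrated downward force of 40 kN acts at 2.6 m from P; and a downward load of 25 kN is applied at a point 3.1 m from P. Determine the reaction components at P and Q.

P_x = 0, P_y = 50.77 kN, Q_y = 66.98 kN

Resultant of the distributed load: 37.68 × 1.4 = 52.752 kN at 2.4 m from P.
Taking moments about P: Q_y·4.6 − (37.68·1.4)·2.4 − 40·2.6 − 25·3.1 = 0 → Q_y = 308.1048/4.6 = 66.9793 ≈ 66.98 kN.
ΣF_y = 0: P_y + 66.9793 − 37.68·1.4 − 40 − 25 = 0 → P_y = 50.77 kN.
ΣF_x = 0: no horizontal applied forces, so P_x = 0.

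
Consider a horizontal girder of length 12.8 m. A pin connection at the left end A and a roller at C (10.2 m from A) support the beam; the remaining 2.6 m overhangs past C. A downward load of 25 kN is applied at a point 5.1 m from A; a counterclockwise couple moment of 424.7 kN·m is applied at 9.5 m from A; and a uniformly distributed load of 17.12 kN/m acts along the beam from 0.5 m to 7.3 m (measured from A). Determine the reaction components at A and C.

Resultant of the distributed load: 17.12 × 6.8 = 116.416 kN at 3.9 m from A.
ΣM about A: C_y·10.2 − 25·5.1 + 424.7 − (17.12·6.8)·3.9 = 0 → C_y = 156.8224/10.2 = 15.3747 ≈ 15.37 kN.
ΣF_y = 0: A_y + 15.3747 − 25 − 17.12·6.8 = 0 → A_y = 126.0 kN.
ΣF_x = 0: no horizontal applied forces, so A_x = 0.

A_x = 0, A_y = 126.0 kN, C_y = 15.37 kN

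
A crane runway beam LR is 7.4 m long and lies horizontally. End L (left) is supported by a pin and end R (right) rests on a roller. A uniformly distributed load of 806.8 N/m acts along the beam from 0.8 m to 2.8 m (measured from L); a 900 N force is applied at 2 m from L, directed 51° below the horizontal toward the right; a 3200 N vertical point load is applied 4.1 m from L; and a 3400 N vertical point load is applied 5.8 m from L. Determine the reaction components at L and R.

Resultant of the distributed load: 806.8 × 2 = 1613.6 N at 1.8 m from L.
Moments about L: R_y·7.4 − (806.8·2)·1.8 − 900·sin51°·2 − 3200·4.1 − 3400·5.8 = 0 → R_y = 37143.3/7.4 = 5019.36 ≈ 5019 N.
ΣF_y = 0: L_y + 5019.36 − 806.8·2 − 900·sin51° − 3200 − 3400 = 0 → L_y = 3894 N.
ΣF_x = 0: L_x + 900·cos51° = 0 → L_x = -566.4 N.

L_x = -566.4 N, L_y = 3894 N, R_y = 5019 N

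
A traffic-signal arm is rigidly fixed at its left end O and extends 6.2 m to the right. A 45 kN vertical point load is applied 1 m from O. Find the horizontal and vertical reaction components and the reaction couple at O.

ΣF_x = 0: O_x = 0.
ΣF_y = 0: O_y − 45 = 0 → O_y = 45.00 kN.
ΣM about O: M_O − 45·1 = 0 → M_O = 45.00 kN·m.

O_x = 0, O_y = 45.00 kN, M_O = 45.00 kN·m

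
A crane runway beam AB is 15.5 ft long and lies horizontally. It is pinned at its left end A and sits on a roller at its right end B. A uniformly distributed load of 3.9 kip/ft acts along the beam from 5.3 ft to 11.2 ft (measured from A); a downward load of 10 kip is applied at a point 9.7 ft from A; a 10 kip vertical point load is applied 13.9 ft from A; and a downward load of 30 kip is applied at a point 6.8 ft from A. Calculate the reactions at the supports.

A_x = 0, A_y = 32.38 kip, B_y = 40.63 kip

Resultant of the distributed load: 3.9 × 5.9 = 23.01 kip at 8.25 ft from A.
Taking moments about A: B_y·15.5 − (3.9·5.9)·8.25 − 10·9.7 − 10·13.9 − 30·6.8 = 0 → B_y = 629.8325/15.5 = 40.6344 ≈ 40.63 kip.
ΣF_y = 0: A_y + 40.6344 − 3.9·5.9 − 10 − 10 − 30 = 0 → A_y = 32.38 kip.
ΣF_x = 0: no horizontal applied forces, so A_x = 0.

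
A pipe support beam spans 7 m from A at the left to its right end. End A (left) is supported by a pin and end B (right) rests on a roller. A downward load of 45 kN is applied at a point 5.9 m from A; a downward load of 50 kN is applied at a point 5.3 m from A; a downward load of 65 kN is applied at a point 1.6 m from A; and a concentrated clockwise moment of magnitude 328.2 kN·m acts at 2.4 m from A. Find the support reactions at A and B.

Taking moments about A: B_y·7 − 45·5.9 − 50·5.3 − 65·1.6 − 328.2 = 0 → B_y = 962.7/7 = 137.529 ≈ 137.5 kN.
ΣF_y = 0: A_y + 137.529 − 45 − 50 − 65 = 0 → A_y = 22.47 kN.
ΣF_x = 0: no horizontal applied forces, so A_x = 0.

A_x = 0, A_y = 22.47 kN, B_y = 137.5 kN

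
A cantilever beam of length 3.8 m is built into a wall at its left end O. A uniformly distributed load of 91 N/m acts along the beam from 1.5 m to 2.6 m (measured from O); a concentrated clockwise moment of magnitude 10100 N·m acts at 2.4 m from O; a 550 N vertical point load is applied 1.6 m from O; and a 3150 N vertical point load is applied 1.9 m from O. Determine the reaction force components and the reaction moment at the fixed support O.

Resultant of the distributed load: 91 × 1.1 = 100.1 N at 2.05 m from O.
ΣF_x = 0: O_x = 0.
ΣF_y = 0: O_y − 91·1.1 − 550 − 3150 = 0 → O_y = 3800 N.
ΣM about O: M_O − (91·1.1)·2.05 − 10100 − 550·1.6 − 3150·1.9 = 0 → M_O = 17170 N·m.

O_x = 0, O_y = 3800 N, M_O = 17170 N·m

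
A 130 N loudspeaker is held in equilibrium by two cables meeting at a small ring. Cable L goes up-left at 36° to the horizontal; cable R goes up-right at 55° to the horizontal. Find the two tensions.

ΣF_x = 0: −T_L·cos36° + T_R·cos55° = 0 → T_R = 1.41048·T_L.
ΣF_y = 0: T_L·sin36° + T_R·sin55° = 130.
Substitute: T_L·(0.587785 + 1.41048·0.819152) = 130 → T_L = 74.5762 ≈ 74.58 N.
Then T_R = 1.41048 × 74.5762 = 105.2 N.

T_L = 74.58 N, T_R = 105.2 N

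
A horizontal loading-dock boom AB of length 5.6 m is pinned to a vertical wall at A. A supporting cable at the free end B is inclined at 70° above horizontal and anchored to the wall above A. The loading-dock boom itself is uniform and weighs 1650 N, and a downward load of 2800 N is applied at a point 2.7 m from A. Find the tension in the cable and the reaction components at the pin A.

ΣM about A: T·sin70°·5.6 − 1650·2.8 − 2800·2.7 = 0 → T = 12180/(5.6·0.939693) = 2314.59 ≈ 2315 N.
ΣF_x = 0: A_x − T·cos70° = 0 → A_x = 2314.59 × 0.34202 = 791.6 N.
ΣF_y = 0: A_y + T·sin70° − 1650 − 2800 = 0 → A_y = 4450 − 2314.59 × 0.939693 = 2275 N.

T = 2315 N, A_x = 791.6 N, A_y = 2275 N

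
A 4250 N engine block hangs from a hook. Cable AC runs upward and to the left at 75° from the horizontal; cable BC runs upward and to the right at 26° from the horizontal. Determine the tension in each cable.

ΣF_x = 0: −T_AC·cos75° + T_BC·cos26° = 0 → T_BC = 0.287963·T_AC.
ΣF_y = 0: T_AC·sin75° + T_BC·sin26° = 4250.
Substitute: T_AC·(0.965926 + 0.287963·0.438371) = 4250 → T_AC = 3891.37 ≈ 3891 N.
Then T_BC = 0.287963 × 3891.37 = 1121 N.

T_AC = 3891 N, T_BC = 1121 N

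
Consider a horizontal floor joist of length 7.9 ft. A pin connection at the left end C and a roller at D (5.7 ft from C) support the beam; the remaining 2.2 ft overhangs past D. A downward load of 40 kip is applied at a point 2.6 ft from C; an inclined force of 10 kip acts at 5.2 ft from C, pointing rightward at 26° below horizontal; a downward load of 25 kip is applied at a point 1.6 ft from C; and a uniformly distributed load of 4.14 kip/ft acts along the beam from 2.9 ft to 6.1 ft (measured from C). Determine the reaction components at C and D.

Resultant of the distributed load: 4.14 × 3.2 = 13.248 kip at 4.5 ft from C.
Taking moments about C: D_y·5.7 − 40·2.6 − 10·sin26°·5.2 − 25·1.6 − (4.14·3.2)·4.5 = 0 → D_y = 226.411/5.7 = 39.7212 ≈ 39.72 kip.
ΣF_y = 0: C_y + 39.7212 − 40 − 10·sin26° − 25 − 4.14·3.2 = 0 → C_y = 42.91 kip.
ΣF_x = 0: C_x + 10·cos26° = 0 → C_x = -8.988 kip.

C_x = -8.988 kip, C_y = 42.91 kip, D_y = 39.72 kip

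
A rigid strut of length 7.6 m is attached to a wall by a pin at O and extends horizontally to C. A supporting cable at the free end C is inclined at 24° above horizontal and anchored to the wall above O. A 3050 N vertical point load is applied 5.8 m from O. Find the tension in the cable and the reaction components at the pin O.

ΣM about O: T·sin24°·7.6 − 3050·5.8 = 0 → T = 17690/(7.6·0.406737) = 5722.69 ≈ 5723 N.
ΣF_x = 0: O_x − T·cos24° = 0 → O_x = 5722.69 × 0.913545 = 5228 N.
ΣF_y = 0: O_y + T·sin24° − 3050 = 0 → O_y = 3050 − 5722.69 × 0.406737 = 722.4 N.

T = 5723 N, O_x = 5228 N, O_y = 722.4 N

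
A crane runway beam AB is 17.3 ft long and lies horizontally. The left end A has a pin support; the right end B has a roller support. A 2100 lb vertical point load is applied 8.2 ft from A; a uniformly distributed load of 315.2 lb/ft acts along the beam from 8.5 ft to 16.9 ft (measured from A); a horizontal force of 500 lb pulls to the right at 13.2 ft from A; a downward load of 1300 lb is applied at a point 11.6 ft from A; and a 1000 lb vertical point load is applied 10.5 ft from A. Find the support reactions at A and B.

A_x = -500.0 lb, A_y = 2630 lb, B_y = 4418 lb

Resultant of the distributed load: 315.2 × 8.4 = 2647.68 lb at 12.7 ft from A.
Taking moments about A: B_y·17.3 − 2100·8.2 − (315.2·8.4)·12.7 − 1300·11.6 − 1000·10.5 = 0 → B_y = 76425.536/17.3 = 4417.66 ≈ 4418 lb.
ΣF_y = 0: A_y + 4417.66 − 2100 − 315.2·8.4 − 1300 − 1000 = 0 → A_y = 2630 lb.
ΣF_x = 0: A_x + 500 = 0 → A_x = -500.0 lb.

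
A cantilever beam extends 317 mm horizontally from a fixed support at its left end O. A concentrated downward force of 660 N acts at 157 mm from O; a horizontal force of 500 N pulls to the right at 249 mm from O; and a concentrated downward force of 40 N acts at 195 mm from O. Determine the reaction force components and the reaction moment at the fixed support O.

ΣF_x = 0: O_x + 500 = 0 → O_x = -500.0 N.
ΣF_y = 0: O_y − 660 − 40 = 0 → O_y = 700.0 N.
ΣM about O: M_O − 660·157 − 40·195 = 0 → M_O = 111400 N·mm.

O_x = -500.0 N, O_y = 700.0 N, M_O = 111400 N·mm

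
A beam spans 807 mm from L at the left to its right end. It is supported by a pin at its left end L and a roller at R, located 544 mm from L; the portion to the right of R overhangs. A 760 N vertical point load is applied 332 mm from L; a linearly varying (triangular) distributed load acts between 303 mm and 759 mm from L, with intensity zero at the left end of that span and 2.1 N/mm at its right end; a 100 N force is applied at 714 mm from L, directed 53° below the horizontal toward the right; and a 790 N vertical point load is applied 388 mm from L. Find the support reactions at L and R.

Resultant of the triangular load: ½ × 2.1 × 456 = 478.8 N, acting at 607 mm from L (one-third of the span from the peak).
Moments about L: R_y·544 − 760·332 − (½·2.1·456)·607 − 100·sin53°·714 − 790·388 = 0 → R_y = 906494/544 = 1666.35 ≈ 1666 N.
ΣF_y = 0: L_y + 1666.35 − 760 − ½·2.1·456 − 100·sin53° − 790 = 0 → L_y = 442.3 N.
ΣF_x = 0: L_x + 100·cos53° = 0 → L_x = -60.18 N.

L_x = -60.18 N, L_y = 442.3 N, R_y = 1666 N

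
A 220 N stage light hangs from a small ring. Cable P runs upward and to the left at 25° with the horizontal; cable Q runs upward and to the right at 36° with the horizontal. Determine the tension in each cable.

ΣF_x = 0: −T_P·cos25° + T_Q·cos36° = 0 → T_Q = 1.12026·T_P.
ΣF_y = 0: T_P·sin25° + T_Q·sin36° = 220.
Substitute: T_P·(0.422618 + 1.12026·0.587785) = 220 → T_P = 203.498 ≈ 203.5 N.
Then T_Q = 1.12026 × 203.498 = 228.0 N.

T_P = 203.5 N, T_Q = 228.0 N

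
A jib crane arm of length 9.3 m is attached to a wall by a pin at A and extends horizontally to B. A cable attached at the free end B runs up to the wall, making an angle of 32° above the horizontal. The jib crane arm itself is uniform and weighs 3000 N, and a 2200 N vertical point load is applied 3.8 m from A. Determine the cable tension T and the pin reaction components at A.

T = 4527 N, A_x = 3839 N, A_y = 2801 N

ΣM about A: T·sin32°·9.3 − 3000·4.65 − 2200·3.8 = 0 → T = 22310/(9.3·0.529919) = 4526.96 ≈ 4527 N.
ΣF_x = 0: A_x − T·cos32° = 0 → A_x = 4526.96 × 0.848048 = 3839 N.
ΣF_y = 0: A_y + T·sin32° − 3000 − 2200 = 0 → A_y = 5200 − 4526.96 × 0.529919 = 2801 N.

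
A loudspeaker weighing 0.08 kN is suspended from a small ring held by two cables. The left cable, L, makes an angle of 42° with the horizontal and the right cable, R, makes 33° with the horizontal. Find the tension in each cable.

T_L = 0.06946 kN, T_R = 0.06155 kN

ΣF_x = 0: −T_L·cos42° + T_R·cos33° = 0 → T_R = 0.886099·T_L.
ΣF_y = 0: T_L·sin42° + T_R·sin33° = 0.08.
Substitute: T_L·(0.669131 + 0.886099·0.544639) = 0.08 → T_L = 0.0694604 ≈ 0.06946 kN.
Then T_R = 0.886099 × 0.0694604 = 0.06155 kN.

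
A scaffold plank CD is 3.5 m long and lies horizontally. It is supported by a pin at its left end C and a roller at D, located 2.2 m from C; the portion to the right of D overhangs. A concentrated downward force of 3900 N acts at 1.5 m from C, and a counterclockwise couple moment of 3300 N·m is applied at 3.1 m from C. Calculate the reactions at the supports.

C_x = 0, C_y = 2741 N, D_y = 1159 N

Moments about C: D_y·2.2 − 3900·1.5 + 3300 = 0 → D_y = 2550/2.2 = 1159.09 ≈ 1159 N.
ΣF_y = 0: C_y + 1159.09 − 3900 = 0 → C_y = 2741 N.
ΣF_x = 0: no horizontal applied forces, so C_x = 0.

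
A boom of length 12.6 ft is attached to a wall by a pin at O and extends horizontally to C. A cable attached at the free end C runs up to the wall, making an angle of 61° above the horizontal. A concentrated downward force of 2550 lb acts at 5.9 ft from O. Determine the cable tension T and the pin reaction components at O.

ΣM about O: T·sin61°·12.6 − 2550·5.9 = 0 → T = 15045/(12.6·0.87462) = 1365.22 ≈ 1365 lb.
ΣF_x = 0: O_x − T·cos61° = 0 → O_x = 1365.22 × 0.48481 = 661.9 lb.
ΣF_y = 0: O_y + T·sin61° − 2550 = 0 → O_y = 2550 − 1365.22 × 0.87462 = 1356 lb.

T = 1365 lb, O_x = 661.9 lb, O_y = 1356 lb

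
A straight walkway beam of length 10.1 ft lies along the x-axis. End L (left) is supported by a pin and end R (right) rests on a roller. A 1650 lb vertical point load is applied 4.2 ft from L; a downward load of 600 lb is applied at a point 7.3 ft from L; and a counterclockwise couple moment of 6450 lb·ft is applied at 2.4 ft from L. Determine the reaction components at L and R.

L_x = 0, L_y = 1769 lb, R_y = 481.2 lb

Taking moments about L: R_y·10.1 − 1650·4.2 − 600·7.3 + 6450 = 0 → R_y = 4860/10.1 = 481.188 ≈ 481.2 lb.
ΣF_y = 0: L_y + 481.188 − 1650 − 600 = 0 → L_y = 1769 lb.
ΣF_x = 0: no horizontal applied forces, so L_x = 0.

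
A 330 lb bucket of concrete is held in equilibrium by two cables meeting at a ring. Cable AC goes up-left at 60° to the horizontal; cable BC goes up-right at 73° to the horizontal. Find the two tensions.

T_AC = 131.9 lb, T_BC = 225.6 lb

ΣF_x = 0: −T_AC·cos60° + T_BC·cos73° = 0 → T_BC = 1.71015·T_AC.
ΣF_y = 0: T_AC·sin60° + T_BC·sin73° = 330.
Substitute: T_AC·(0.866025 + 1.71015·0.956305) = 330 → T_AC = 131.923 ≈ 131.9 lb.
Then T_BC = 1.71015 × 131.923 = 225.6 lb.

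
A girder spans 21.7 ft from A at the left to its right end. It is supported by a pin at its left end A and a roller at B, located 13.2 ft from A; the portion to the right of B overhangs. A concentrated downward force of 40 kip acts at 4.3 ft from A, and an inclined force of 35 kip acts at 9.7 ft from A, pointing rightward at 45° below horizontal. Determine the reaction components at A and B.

ΣM about A: B_y·13.2 − 40·4.3 − 35·sin45°·9.7 = 0 → B_y = 412.063/13.2 = 31.2169 ≈ 31.22 kip.
ΣF_y = 0: A_y + 31.2169 − 40 − 35·sin45° = 0 → A_y = 33.53 kip.
ΣF_x = 0: A_x + 35·cos45° = 0 → A_x = -24.75 kip.

A_x = -24.75 kip, A_y = 33.53 kip, B_y = 31.22 kip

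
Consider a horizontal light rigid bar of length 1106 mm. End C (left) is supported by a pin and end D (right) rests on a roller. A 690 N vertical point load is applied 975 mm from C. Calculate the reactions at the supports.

C_x = 0, C_y = 81.73 N, D_y = 608.3 N

Taking moments about C: D_y·1106 − 690·975 = 0 → D_y = 672750/1106 = 608.273 ≈ 608.3 N.
ΣF_y = 0: C_y + 608.273 − 690 = 0 → C_y = 81.73 N.
ΣF_x = 0: no horizontal applied forces, so C_x = 0.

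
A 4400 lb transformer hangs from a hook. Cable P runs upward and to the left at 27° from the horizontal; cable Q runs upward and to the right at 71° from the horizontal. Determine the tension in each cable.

T_P = 1447 lb, T_Q = 3959 lb

ΣF_x = 0: −T_P·cos27° + T_Q·cos71° = 0 → T_Q = 2.73677·T_P.
ΣF_y = 0: T_P·sin27° + T_Q·sin71° = 4400.
Substitute: T_P·(0.45399 + 2.73677·0.945519) = 4400 → T_P = 1446.58 ≈ 1447 lb.
Then T_Q = 2.73677 × 1446.58 = 3959 lb.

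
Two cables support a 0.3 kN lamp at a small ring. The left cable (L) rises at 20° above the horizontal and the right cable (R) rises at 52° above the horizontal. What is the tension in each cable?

ΣF_x = 0: −T_L·cos20° + T_R·cos52° = 0 → T_R = 1.52631·T_L.
ΣF_y = 0: T_L·sin20° + T_R·sin52° = 0.3.
Substitute: T_L·(0.34202 + 1.52631·0.788011) = 0.3 → T_L = 0.194204 ≈ 0.1942 kN.
Then T_R = 1.52631 × 0.194204 = 0.2964 kN.

T_L = 0.1942 kN, T_R = 0.2964 kN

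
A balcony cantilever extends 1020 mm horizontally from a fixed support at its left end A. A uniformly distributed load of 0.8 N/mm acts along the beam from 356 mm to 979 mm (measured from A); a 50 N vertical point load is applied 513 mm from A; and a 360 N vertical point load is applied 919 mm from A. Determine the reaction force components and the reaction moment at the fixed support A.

A_x = 0, A_y = 908.4 N, M_A = 689200 N·mm

Resultant of the distributed load: 0.8 × 623 = 498.4 N at 667.5 mm from A.
ΣF_x = 0: A_x = 0.
ΣF_y = 0: A_y − 0.8·623 − 50 − 360 = 0 → A_y = 908.4 N.
ΣM about A: M_A − (0.8·623)·667.5 − 50·513 − 360·919 = 0 → M_A = 689200 N·mm.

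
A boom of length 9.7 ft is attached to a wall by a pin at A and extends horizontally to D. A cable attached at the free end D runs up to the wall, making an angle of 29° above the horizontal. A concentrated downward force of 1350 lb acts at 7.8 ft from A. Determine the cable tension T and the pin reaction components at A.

ΣM about A: T·sin29°·9.7 − 1350·7.8 = 0 → T = 10530/(9.7·0.48481) = 2239.16 ≈ 2239 lb.
ΣF_x = 0: A_x − T·cos29° = 0 → A_x = 2239.16 × 0.87462 = 1958 lb.
ΣF_y = 0: A_y + T·sin29° − 1350 = 0 → A_y = 1350 − 2239.16 × 0.48481 = 264.4 lb.

T = 2239 lb, A_x = 1958 lb, A_y = 264.4 lb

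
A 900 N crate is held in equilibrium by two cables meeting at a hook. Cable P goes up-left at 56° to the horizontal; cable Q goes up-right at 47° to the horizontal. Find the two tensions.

T_P = 629.9 N, T_Q = 516.5 N

ΣF_x = 0: −T_P·cos56° + T_Q·cos47° = 0 → T_Q = 0.819933·T_P.
ΣF_y = 0: T_P·sin56° + T_Q·sin47° = 900.
Substitute: T_P·(0.829038 + 0.819933·0.731354) = 900 → T_P = 629.944 ≈ 629.9 N.
Then T_Q = 0.819933 × 629.944 = 516.5 N.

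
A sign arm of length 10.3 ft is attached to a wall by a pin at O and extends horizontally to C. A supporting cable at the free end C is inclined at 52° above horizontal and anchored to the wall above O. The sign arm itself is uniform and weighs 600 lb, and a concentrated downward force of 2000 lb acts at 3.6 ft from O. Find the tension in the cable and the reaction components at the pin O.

T = 1268 lb, O_x = 780.5 lb, O_y = 1601 lb

ΣM about O: T·sin52°·10.3 − 600·5.15 − 2000·3.6 = 0 → T = 10290/(10.3·0.788011) = 1267.79 ≈ 1268 lb.
ΣF_x = 0: O_x − T·cos52° = 0 → O_x = 1267.79 × 0.615661 = 780.5 lb.
ΣF_y = 0: O_y + T·sin52° − 600 − 2000 = 0 → O_y = 2600 − 1267.79 × 0.788011 = 1601 lb.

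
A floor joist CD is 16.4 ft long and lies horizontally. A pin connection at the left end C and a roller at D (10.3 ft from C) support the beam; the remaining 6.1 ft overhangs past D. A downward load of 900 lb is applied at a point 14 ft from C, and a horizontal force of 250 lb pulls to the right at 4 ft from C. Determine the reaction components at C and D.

C_x = -250.0 lb, C_y = -323.3 lb, D_y = 1223 lb

ΣM about C: D_y·10.3 − 900·14 = 0 → D_y = 12600/10.3 = 1223.3 ≈ 1223 lb.
ΣF_y = 0: C_y + 1223.3 − 900 = 0 → C_y = -323.3 lb.
ΣF_x = 0: C_x + 250 = 0 → C_x = -250.0 lb.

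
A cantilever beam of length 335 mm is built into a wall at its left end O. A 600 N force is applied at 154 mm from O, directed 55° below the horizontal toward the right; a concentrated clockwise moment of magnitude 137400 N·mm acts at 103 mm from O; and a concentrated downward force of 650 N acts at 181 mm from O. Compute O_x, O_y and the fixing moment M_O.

ΣF_x = 0: O_x + 600·cos55° = 0 → O_x = -344.1 N.
ΣF_y = 0: O_y − 600·sin55° − 650 = 0 → O_y = 1141 N.
ΣM about O: M_O − 600·sin55°·154 − 137400 − 650·181 = 0 → M_O = 330700 N·mm.

O_x = -344.1 N, O_y = 1141 N, M_O = 330700 N·mm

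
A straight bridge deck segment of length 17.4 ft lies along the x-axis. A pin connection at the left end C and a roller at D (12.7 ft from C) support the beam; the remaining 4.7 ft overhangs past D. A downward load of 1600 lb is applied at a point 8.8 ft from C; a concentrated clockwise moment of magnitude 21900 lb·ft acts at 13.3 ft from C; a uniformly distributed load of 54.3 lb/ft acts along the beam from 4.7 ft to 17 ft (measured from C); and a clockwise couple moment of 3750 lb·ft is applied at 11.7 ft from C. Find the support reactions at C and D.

Resultant of the distributed load: 54.3 × 12.3 = 667.89 lb at 10.85 ft from C.
ΣM about C: D_y·12.7 − 1600·8.8 − 21900 − (54.3·12.3)·10.85 − 3750 = 0 → D_y = 46976.6065/12.7 = 3698.95 ≈ 3699 lb.
ΣF_y = 0: C_y + 3698.95 − 1600 − 54.3·12.3 = 0 → C_y = -1431 lb.
ΣF_x = 0: no horizontal applied forces, so C_x = 0.

C_x = 0, C_y = -1431 lb, D_y = 3699 lb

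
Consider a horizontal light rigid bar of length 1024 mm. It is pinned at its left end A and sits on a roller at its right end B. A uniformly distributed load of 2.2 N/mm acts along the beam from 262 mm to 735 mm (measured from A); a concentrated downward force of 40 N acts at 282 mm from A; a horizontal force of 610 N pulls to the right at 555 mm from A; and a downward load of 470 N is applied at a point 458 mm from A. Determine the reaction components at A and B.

Resultant of the distributed load: 2.2 × 473 = 1040.6 N at 498.5 mm from A.
Taking moments about A: B_y·1024 − (2.2·473)·498.5 − 40·282 − 470·458 = 0 → B_y = 745279.1/1024 = 727.812 ≈ 727.8 N.
ΣF_y = 0: A_y + 727.812 − 2.2·473 − 40 − 470 = 0 → A_y = 822.8 N.
ΣF_x = 0: A_x + 610 = 0 → A_x = -610.0 N.

A_x = -610.0 N, A_y = 822.8 N, B_y = 727.8 N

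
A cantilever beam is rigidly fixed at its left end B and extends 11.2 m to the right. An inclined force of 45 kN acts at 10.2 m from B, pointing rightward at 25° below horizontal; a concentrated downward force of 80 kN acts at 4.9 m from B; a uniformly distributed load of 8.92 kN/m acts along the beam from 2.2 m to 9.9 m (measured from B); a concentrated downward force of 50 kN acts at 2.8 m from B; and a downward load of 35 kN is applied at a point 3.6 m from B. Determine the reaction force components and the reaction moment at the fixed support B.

Resultant of the distributed load: 8.92 × 7.7 = 68.684 kN at 6.05 m from B.
ΣF_x = 0: B_x + 45·cos25° = 0 → B_x = -40.78 kN.
ΣF_y = 0: B_y − 45·sin25° − 80 − 8.92·7.7 − 50 − 35 = 0 → B_y = 252.7 kN.
ΣM about B: M_B − 45·sin25°·10.2 − 80·4.9 − (8.92·7.7)·6.05 − 50·2.8 − 35·3.6 = 0 → M_B = 1268 kN·m.

B_x = -40.78 kN, B_y = 252.7 kN, M_B = 1268 kN·m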